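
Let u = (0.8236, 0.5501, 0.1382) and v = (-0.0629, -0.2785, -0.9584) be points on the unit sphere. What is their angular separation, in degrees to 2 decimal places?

u·v = -0.3375; |u| = 1.0000, |v| = 1.0000.
cos θ = (u·v)/(|u||v|) = -0.3374, so θ = 109.72°.

109.72°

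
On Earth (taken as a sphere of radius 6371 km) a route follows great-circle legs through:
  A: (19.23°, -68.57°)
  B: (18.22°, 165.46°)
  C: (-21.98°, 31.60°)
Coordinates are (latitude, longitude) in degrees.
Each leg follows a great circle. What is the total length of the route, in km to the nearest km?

Leg A→B: central angle 2.0084 rad, distance 12795.8 km.
Leg B→C: central angle 2.3852 rad, distance 15196.4 km.
Total: 12795.8 + 15196.4 ≈ 27992 km.

27992 km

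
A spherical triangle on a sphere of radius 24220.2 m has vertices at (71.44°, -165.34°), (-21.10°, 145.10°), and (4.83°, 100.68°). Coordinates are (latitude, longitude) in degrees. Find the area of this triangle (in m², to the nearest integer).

530724090 m²

Side lengths (central angles): a = 0.8845, b = 1.5130, c = 1.7200 rad; semiperimeter s = 2.0587.
By l'Huilier's theorem, tan(E/4) = √[tan(s/2) tan((s−a)/2) tan((s−b)/2) tan((s−c)/2)], giving spherical excess E = 0.9047 rad.
Area = E·R² = 0.9047 × (24220.2)² ≈ 530724090 m².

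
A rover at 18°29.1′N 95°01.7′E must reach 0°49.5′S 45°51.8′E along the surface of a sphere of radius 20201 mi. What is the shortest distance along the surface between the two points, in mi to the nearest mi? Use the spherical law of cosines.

Let φ₁ = 0.3226 rad, φ₂ = -0.0144 rad, and Δλ = -0.8581 rad.
cos c = sin φ₁ sin φ₂ + cos φ₁ cos φ₂ cos Δλ = (0.3171)(-0.0144) + (0.9484)(0.9999)(0.6539) = 0.61552,
so c = arccos(0.61552) = 0.90775 rad.
Distance = R·c = 20201 × 0.9078 ≈ 18338 mi.

18338 mi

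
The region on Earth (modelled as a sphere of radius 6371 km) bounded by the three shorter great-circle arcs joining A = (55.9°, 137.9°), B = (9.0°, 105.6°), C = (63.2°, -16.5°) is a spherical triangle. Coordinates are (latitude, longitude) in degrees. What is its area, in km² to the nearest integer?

Side lengths (central angles): a = 1.6680, b = 1.0343, c = 0.9303 rad; semiperimeter s = 1.8163.
By l'Huilier's theorem, tan(E/4) = √[tan(s/2) tan((s−a)/2) tan((s−b)/2) tan((s−c)/2)], giving spherical excess E = 0.5424 rad.
Area = E·R² = 0.5424 × (6371)² ≈ 22017420 km².

22017420 km²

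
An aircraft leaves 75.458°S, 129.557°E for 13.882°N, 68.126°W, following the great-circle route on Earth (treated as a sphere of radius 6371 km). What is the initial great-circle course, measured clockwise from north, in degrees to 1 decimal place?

160.6°

With φ₁ = -1.3170, φ₂ = 0.2423, Δλ = 2.8330 rad, the forward-azimuth formula gives
θ = atan2( sin Δλ cos φ₂ , cos φ₁ sin φ₂ − sin φ₁ cos φ₂ cos Δλ ) = atan2(0.2949, -0.8351) = 160.55°.
So the initial bearing is 160.6°.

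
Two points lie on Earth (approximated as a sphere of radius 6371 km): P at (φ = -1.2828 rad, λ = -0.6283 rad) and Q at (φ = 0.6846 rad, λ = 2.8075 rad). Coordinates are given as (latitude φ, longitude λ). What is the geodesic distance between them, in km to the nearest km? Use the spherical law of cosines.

16098 km

Let φ₁ = -1.2828 rad, φ₂ = 0.6846 rad, and Δλ = -2.8474 rad.
cos c = sin φ₁ sin φ₂ + cos φ₁ cos φ₂ cos Δλ = (-0.9588)(0.6324) + (0.2840)(0.7747)(-0.9570) = -0.81690,
so c = arccos(-0.81690) = 2.52681 rad.
Distance = R·c = 6371 × 2.5268 ≈ 16098 km.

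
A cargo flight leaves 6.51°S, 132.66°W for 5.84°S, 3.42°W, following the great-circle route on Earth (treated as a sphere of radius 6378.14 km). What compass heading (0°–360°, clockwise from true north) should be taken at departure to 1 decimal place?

102.6°

Δλ = 129.240° = 2.2557 rad.
y = sin Δλ · cos φ₂ = (0.7745)(0.9948) = 0.7705
x = cos φ₁ sin φ₂ − sin φ₁ cos φ₂ cos Δλ = (0.9936)(-0.1018) − (-0.1134)(0.9948)(-0.6326) = -0.1724
θ = atan2(y, x) = 102.62°, so the bearing is 102.6°.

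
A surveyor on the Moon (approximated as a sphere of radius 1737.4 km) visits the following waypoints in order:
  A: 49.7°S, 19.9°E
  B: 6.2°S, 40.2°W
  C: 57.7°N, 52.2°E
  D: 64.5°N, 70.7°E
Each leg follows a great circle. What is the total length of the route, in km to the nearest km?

5274 km

Leg A→B: central angle 1.1561 rad, distance 2008.6 km.
Leg B→C: central angle 1.6846 rad, distance 2926.8 km.
Leg C→D: central angle 0.1948 rad, distance 338.5 km.
Total: 2008.6 + 2926.8 + 338.5 ≈ 5274 km.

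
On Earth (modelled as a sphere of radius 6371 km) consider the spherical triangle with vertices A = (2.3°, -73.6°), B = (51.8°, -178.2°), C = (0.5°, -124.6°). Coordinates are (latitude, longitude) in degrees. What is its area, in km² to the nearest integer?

26069705 km²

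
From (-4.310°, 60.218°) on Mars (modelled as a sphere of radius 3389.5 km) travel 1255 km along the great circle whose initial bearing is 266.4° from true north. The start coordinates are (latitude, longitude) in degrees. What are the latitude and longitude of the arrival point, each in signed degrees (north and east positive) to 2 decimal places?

-5.32°, 38.95°

Angular distance δ = d/R = 1255/3389.5 = 0.37026 rad; initial bearing θ = 4.6496 rad.
sin φ₂ = sin φ₁ cos δ + cos φ₁ sin δ cos θ = (-0.0752)(0.9322) + (0.9972)(0.3619)(-0.0628) = -0.0927, so φ₂ = -5.32°.
Δλ = atan2(sin θ sin δ cos φ₁, cos δ − sin φ₁ sin φ₂) = atan2(-0.3601, 0.9253) = -21.267°.
λ₂ = 60.218° − 21.267° = 38.95°.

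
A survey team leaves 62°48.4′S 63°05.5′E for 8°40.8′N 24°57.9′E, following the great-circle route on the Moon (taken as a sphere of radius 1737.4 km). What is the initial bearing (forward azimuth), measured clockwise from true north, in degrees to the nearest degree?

321°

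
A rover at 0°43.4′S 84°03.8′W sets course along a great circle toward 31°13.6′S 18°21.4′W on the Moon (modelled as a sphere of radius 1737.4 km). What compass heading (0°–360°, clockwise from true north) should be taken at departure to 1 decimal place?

123.4°

Δλ = 65.707° = 1.1468 rad.
y = sin Δλ · cos φ₂ = (0.9115)(0.8551) = 0.7794
x = cos φ₁ sin φ₂ − sin φ₁ cos φ₂ cos Δλ = (0.9999)(-0.5184) − (-0.0126)(0.8551)(0.4114) = -0.5139
θ = atan2(y, x) = 123.40°, so the bearing is 123.4°.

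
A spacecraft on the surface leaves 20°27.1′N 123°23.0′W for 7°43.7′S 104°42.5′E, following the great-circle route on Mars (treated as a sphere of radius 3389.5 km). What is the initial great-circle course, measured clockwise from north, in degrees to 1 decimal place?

With φ₁ = 0.3569, φ₂ = -0.1349, Δλ = -2.3022 rad, the forward-azimuth formula gives
θ = atan2( sin Δλ cos φ₂ , cos φ₁ sin φ₂ − sin φ₁ cos φ₂ cos Δλ ) = atan2(-0.7375, 0.1053) = -81.88°.
Adding 360° brings this into [0°, 360°): 278.1°.

278.1°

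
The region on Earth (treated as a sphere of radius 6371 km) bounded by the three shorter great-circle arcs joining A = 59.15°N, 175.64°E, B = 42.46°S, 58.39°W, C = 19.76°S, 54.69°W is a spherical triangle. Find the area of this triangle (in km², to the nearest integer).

Side lengths (central angles): a = 0.3999, b = 2.2122, c = 2.5010 rad; semiperimeter s = 2.5566.
By l'Huilier's theorem, tan(E/4) = √[tan(s/2) tan((s−a)/2) tan((s−b)/2) tan((s−c)/2)], giving spherical excess E = 0.6849 rad.
Area = E·R² = 0.6849 × (6371)² ≈ 27798298 km².

27798298 km²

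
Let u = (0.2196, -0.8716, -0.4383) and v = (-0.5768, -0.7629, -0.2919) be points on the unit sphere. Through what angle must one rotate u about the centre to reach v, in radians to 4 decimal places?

u·v = 0.6662; |u| = 1.0000, |v| = 1.0000.
cos θ = (u·v)/(|u||v|) = 0.6662, so θ = 0.8416 rad.

0.8416 rad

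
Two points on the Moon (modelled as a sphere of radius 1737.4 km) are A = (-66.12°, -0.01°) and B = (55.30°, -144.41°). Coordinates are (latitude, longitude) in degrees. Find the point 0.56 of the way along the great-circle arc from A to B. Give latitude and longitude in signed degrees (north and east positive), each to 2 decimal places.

-6.53°, -103.84°

The central angle between A and B is δ = 2.7909 rad.
With f = 0.56, the slerp weights are sin((1−f)δ)/sin δ = 2.7418 and sin(fδ)/sin δ = 2.9110.
Weighted sum of the unit vectors: (2.7418)·(0.4048,-0.0001,-0.9144) + (2.9110)·(-0.4629,-0.3313,0.8221) = (-0.2377, -0.9647, -0.1138).
Converting back: φ = atan2(z, √(x²+y²)) = -6.53°, λ = atan2(y, x) = -103.84°.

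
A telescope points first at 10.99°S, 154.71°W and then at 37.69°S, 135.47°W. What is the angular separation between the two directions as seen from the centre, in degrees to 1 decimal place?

With latitudes φ₁ = -10.990°, φ₂ = -37.690° and longitude difference Δλ = 19.240°:
cos c = sin φ₁ sin φ₂ + cos φ₁ cos φ₂ cos Δλ = (-0.1906)(-0.6114) + (0.9817)(0.7913)(0.9441) = 0.84998,
so c = arccos(0.84998) = 0.55484 rad.
So the angular separation is 31.8°.

31.8°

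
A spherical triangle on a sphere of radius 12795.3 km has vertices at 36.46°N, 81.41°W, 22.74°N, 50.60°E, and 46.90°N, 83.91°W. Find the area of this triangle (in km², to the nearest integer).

Side lengths (central angles): a = 1.7310, b = 0.1851, c = 1.8408 rad; semiperimeter s = 1.8784.
By l'Huilier's theorem, tan(E/4) = √[tan(s/2) tan((s−a)/2) tan((s−b)/2) tan((s−c)/2)], giving spherical excess E = 0.1853 rad.
Area = E·R² = 0.1853 × (12795.3)² ≈ 30336583 km².

30336583 km²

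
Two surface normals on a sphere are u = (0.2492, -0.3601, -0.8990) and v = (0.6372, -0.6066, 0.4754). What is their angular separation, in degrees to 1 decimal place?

u·v = -0.0502; |u| = 1.0000, |v| = 1.0000.
cos θ = (u·v)/(|u||v|) = -0.0502, so θ = 92.9°.

92.9°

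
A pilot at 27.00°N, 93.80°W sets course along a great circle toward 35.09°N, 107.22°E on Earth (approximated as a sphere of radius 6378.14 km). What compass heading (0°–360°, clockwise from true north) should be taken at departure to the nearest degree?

341°

Δλ = -158.980° = -2.7747 rad.
y = sin Δλ · cos φ₂ = (-0.3587)(0.8183) = -0.2935
x = cos φ₁ sin φ₂ − sin φ₁ cos φ₂ cos Δλ = (0.8910)(0.5749) − (0.4540)(0.8183)(-0.9335) = 0.8590
θ = atan2(y, x) = -18.86°; adding 360° gives 341°.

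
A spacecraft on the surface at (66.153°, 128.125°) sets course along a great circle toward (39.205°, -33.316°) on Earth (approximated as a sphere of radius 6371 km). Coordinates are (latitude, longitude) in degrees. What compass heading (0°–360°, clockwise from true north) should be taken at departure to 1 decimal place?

Δλ = -161.441° = -2.8177 rad.
y = sin Δλ · cos φ₂ = (-0.3183)(0.7749) = -0.2466
x = cos φ₁ sin φ₂ − sin φ₁ cos φ₂ cos Δλ = (0.4043)(0.6321) − (0.9146)(0.7749)(-0.9480) = 0.9274
θ = atan2(y, x) = -14.89°; adding 360° gives 345.1°.

345.1°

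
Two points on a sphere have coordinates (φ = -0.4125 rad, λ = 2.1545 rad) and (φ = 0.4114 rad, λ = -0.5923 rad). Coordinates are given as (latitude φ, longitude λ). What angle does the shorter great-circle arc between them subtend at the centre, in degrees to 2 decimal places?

With latitudes φ₁ = -23.635°, φ₂ = 23.571° and longitude difference Δλ = -157.380°:
cos c = sin φ₁ sin φ₂ + cos φ₁ cos φ₂ cos Δλ = (-0.4009)(0.3999) + (0.9161)(0.9166)(-0.9231) = -0.93541,
so c = arccos(-0.93541) = 2.78021 rad.
So the angular separation is 159.29°.

159.29°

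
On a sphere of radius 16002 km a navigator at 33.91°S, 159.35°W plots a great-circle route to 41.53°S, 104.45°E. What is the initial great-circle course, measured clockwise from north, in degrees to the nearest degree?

231°

With φ₁ = -0.5918, φ₂ = -0.7248, Δλ = -1.6790 rad, the forward-azimuth formula gives
θ = atan2( sin Δλ cos φ₂ , cos φ₁ sin φ₂ − sin φ₁ cos φ₂ cos Δλ ) = atan2(-0.7442, -0.5953) = -128.66°.
Adding 360° brings this into [0°, 360°): 231°.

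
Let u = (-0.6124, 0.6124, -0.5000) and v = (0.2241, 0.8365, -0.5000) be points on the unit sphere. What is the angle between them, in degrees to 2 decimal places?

51.32°

u·v = 0.6250; |u| = 1.0000, |v| = 1.0000.
cos θ = (u·v)/(|u||v|) = 0.6250, so θ = 51.32°.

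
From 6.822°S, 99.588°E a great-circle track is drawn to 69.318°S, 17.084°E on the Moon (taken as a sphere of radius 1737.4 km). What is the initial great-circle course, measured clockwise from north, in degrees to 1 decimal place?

200.8°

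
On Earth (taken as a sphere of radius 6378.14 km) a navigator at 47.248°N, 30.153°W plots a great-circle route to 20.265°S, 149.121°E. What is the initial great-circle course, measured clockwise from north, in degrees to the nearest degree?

Δλ = 179.274° = 3.1289 rad.
y = sin Δλ · cos φ₂ = (0.0127)(0.9381) = 0.0119
x = cos φ₁ sin φ₂ − sin φ₁ cos φ₂ cos Δλ = (0.6788)(-0.3464) − (0.7343)(0.9381)(-0.9999) = 0.4537
θ = atan2(y, x) = 1.50°, so the bearing is 2°.

2°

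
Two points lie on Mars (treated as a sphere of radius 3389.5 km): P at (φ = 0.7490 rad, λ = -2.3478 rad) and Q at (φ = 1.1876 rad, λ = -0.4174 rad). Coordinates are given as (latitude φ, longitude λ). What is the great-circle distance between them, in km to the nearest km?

Let φ₁ = 0.7490 rad, φ₂ = 1.1876 rad, and Δλ = 1.9304 rad.
cos c = sin φ₁ sin φ₂ + cos φ₁ cos φ₂ cos Δλ = (0.6809)(0.9275) + (0.7324)(0.3739)(-0.3519) = 0.53516,
so c = arccos(0.53516) = 1.00609 rad.
Distance = R·c = 3389.5 × 1.0061 ≈ 3410 km.

3410 km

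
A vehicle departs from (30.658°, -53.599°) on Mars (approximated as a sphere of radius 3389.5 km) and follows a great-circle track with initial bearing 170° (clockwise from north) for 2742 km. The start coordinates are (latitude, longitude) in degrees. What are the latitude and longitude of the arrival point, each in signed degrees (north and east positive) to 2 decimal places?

-15.13°, -46.12°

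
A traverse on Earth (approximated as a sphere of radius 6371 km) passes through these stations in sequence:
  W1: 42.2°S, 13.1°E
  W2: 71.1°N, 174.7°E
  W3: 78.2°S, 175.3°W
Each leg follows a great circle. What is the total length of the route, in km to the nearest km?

Leg W1→W2: central angle 2.6124 rad, distance 16643.4 km.
Leg W2→W3: central angle 2.6078 rad, distance 16614.0 km.
Total: 16643.4 + 16614.0 ≈ 33257 km.

33257 km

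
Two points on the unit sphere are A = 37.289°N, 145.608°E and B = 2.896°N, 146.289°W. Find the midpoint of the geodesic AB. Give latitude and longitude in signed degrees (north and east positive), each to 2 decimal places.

23.76°, -175.97°

The central angle between A and B is δ = 1.2377 rad.
With f = 0.5, the slerp weights are sin((1−f)δ)/sin δ = 0.6138 and sin(fδ)/sin δ = 0.6138.
Weighted sum of the unit vectors: (0.6138)·(-0.6565,0.4494,0.6058) + (0.6138)·(-0.8308,-0.5543,0.0505) = (-0.9130, -0.0644, 0.4029).
Converting back: φ = atan2(z, √(x²+y²)) = 23.76°, λ = atan2(y, x) = -175.97°.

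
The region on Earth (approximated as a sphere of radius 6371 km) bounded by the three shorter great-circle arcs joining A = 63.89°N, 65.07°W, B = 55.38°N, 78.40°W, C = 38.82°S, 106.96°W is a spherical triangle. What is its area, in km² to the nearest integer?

Side lengths (central angles): a = 1.6982, b = 1.8835, c = 0.1887 rad; semiperimeter s = 1.8852.
By l'Huilier's theorem, tan(E/4) = √[tan(s/2) tan((s−a)/2) tan((s−b)/2) tan((s−c)/2)], giving spherical excess E = 0.0446 rad.
Area = E·R² = 0.0446 × (6371)² ≈ 1810784 km².

1810784 km²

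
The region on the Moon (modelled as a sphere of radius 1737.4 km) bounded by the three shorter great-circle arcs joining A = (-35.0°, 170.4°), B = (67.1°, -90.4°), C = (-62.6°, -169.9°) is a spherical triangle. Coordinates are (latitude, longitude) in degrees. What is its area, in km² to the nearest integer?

Side lengths (central angles): a = 2.4738, b = 0.5274, c = 2.1887 rad; semiperimeter s = 2.5949.
By l'Huilier's theorem, tan(E/4) = √[tan(s/2) tan((s−a)/2) tan((s−b)/2) tan((s−c)/2)], giving spherical excess E = 1.0680 rad.
Area = E·R² = 1.0680 × (1737.4)² ≈ 3223874 km².

3223874 km²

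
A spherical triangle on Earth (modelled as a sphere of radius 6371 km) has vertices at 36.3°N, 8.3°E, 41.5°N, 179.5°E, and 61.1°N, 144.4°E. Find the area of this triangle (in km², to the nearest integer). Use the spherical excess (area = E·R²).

Side lengths (central angles): a = 0.5028, b = 1.3309, c = 1.7765 rad; semiperimeter s = 1.8051.
By l'Huilier's theorem, tan(E/4) = √[tan(s/2) tan((s−a)/2) tan((s−b)/2) tan((s−c)/2)], giving spherical excess E = 0.2308 rad.
Area = E·R² = 0.2308 × (6371)² ≈ 9366820 km².

9366820 km²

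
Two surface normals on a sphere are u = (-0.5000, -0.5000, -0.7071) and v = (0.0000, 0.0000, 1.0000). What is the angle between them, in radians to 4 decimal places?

u·v = -0.7071; |u| = 1.0000, |v| = 1.0000.
cos θ = (u·v)/(|u||v|) = -0.7071, so θ = 2.3562 rad.

2.3562 rad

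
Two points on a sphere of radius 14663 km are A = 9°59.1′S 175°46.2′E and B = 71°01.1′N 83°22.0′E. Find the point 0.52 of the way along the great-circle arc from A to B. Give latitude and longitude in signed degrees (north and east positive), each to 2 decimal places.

Central angle δ = 1.7491 rad. Interpolating on the sphere with fraction f = 0.52:
P = [sin((1−f)δ)·A + sin(fδ)·B] / sin δ = 0.7564·A + 0.8019·B in Cartesian coordinates,
giving P = (-0.7127, 0.3140, 0.6272), i.e. latitude 38.84°, longitude 156.22°.

38.84°, 156.22°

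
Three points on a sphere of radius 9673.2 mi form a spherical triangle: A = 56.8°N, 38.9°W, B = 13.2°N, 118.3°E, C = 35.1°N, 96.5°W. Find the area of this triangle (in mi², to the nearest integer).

Side lengths (central angles): a = 2.1209, b = 0.7653, c = 1.8759 rad; semiperimeter s = 2.3810.
By l'Huilier's theorem, tan(E/4) = √[tan(s/2) tan((s−a)/2) tan((s−b)/2) tan((s−c)/2)], giving spherical excess E = 1.1556 rad.
Area = E·R² = 1.1556 × (9673.2)² ≈ 108129016 mi².

108129016 mi²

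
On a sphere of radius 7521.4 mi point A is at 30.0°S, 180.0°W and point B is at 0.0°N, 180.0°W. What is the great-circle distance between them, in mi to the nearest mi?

3938 mi

In radians: φ₁ = -0.5236, φ₂ = 0.0000, Δλ = 0.000° = 0.0000 rad.
Haversine: a = sin²(Δφ/2) + cos φ₁ cos φ₂ sin²(Δλ/2) = 0.0670 + (0.8660)(1.0000)(0.0000) = 0.06699.
Central angle c = 2·arcsin(√a) = 0.52360 rad.
Distance = R·c = 7521.4 × 0.5236 ≈ 3938 mi.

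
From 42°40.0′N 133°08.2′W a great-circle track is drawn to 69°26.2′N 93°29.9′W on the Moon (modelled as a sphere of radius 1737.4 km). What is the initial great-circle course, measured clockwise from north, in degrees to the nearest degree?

With φ₁ = 0.7447, φ₂ = 1.2119, Δλ = 0.6918 rad, the forward-azimuth formula gives
θ = atan2( sin Δλ cos φ₂ , cos φ₁ sin φ₂ − sin φ₁ cos φ₂ cos Δλ ) = atan2(0.2241, 0.5051) = 23.92°.
So the initial bearing is 24°.

24°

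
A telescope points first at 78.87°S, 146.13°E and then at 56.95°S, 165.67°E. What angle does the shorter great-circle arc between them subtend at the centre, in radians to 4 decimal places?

0.3985 rad

With latitudes φ₁ = -78.870°, φ₂ = -56.950° and longitude difference Δλ = 19.540°:
Haversine: a = sin²(Δφ/2) + cos φ₁ cos φ₂ sin²(Δλ/2) = 0.0361 + (0.1930)(0.5454)(0.0288) = 0.03918.
Central angle c = 2·arcsin(√a) = 0.39850 rad.
So the angular separation is 0.3985 rad.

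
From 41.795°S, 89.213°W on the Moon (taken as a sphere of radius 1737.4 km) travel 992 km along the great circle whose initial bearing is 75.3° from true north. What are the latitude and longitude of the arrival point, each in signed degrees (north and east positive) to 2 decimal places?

-27.29°, -53.18°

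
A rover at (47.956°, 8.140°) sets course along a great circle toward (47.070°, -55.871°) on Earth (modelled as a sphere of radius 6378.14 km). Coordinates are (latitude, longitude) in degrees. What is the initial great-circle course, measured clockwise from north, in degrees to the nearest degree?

Δλ = -64.011° = -1.1172 rad.
y = sin Δλ · cos φ₂ = (-0.8989)(0.6811) = -0.6122
x = cos φ₁ sin φ₂ − sin φ₁ cos φ₂ cos Δλ = (0.6697)(0.7322) − (0.7426)(0.6811)(0.4382) = 0.2687
θ = atan2(y, x) = -66.30°; adding 360° gives 294°.

294°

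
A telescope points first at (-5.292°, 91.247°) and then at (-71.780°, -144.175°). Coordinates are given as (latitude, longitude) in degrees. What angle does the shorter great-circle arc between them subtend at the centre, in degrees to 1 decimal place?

With latitudes φ₁ = -5.292°, φ₂ = -71.780° and longitude difference Δλ = 124.578°:
Haversine: a = sin²(Δφ/2) + cos φ₁ cos φ₂ sin²(Δλ/2) = 0.3005 + (0.9957)(0.3127)(0.7838) = 0.54454.
Central angle c = 2·arcsin(√a) = 1.66000 rad.
So the angular separation is 95.1°.

95.1°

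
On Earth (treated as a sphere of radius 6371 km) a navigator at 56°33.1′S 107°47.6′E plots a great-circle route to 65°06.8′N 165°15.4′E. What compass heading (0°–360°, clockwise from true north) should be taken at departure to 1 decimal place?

27.2°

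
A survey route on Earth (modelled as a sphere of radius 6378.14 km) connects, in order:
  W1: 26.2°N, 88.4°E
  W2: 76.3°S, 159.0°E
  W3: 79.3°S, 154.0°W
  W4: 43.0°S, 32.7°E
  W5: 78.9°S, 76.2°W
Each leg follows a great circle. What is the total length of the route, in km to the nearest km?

25616 km

Leg W1→W2: central angle 1.9373 rad, distance 12356.4 km.
Leg W2→W3: central angle 0.1755 rad, distance 1119.1 km.
Leg W3→W4: central angle 1.0060 rad, distance 6416.1 km.
Leg W4→W5: central angle 0.8974 rad, distance 5723.8 km.
Total: 12356.4 + 1119.1 + 6416.1 + 5723.8 ≈ 25616 km.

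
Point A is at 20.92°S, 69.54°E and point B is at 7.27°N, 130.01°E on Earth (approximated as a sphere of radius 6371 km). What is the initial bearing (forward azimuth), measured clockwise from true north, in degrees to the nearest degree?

71°

Δλ = 60.470° = 1.0554 rad.
y = sin Δλ · cos φ₂ = (0.8701)(0.9920) = 0.8631
x = cos φ₁ sin φ₂ − sin φ₁ cos φ₂ cos Δλ = (0.9341)(0.1265) − (-0.3571)(0.9920)(0.4929) = 0.2928
θ = atan2(y, x) = 71.26°, so the bearing is 71°.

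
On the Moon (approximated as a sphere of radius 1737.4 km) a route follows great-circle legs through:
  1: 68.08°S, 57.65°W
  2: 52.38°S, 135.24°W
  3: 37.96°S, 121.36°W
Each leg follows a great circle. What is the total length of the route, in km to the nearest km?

Leg 1→2: central angle 0.6701 rad, distance 1164.2 km.
Leg 2→3: central angle 0.3030 rad, distance 526.4 km.
Total: 1164.2 + 526.4 ≈ 1691 km.

1691 km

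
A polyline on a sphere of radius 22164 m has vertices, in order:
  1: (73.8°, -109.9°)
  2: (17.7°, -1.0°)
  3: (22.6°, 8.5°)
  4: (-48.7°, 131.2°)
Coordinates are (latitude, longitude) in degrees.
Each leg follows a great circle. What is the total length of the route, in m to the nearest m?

83732 m

Leg 1→2: central angle 1.3634 rad, distance 30219.4 m.
Leg 2→3: central angle 0.1775 rad, distance 3934.7 m.
Leg 3→4: central angle 2.2368 rad, distance 49577.5 m.
Total: 30219.4 + 3934.7 + 49577.5 ≈ 83732 m.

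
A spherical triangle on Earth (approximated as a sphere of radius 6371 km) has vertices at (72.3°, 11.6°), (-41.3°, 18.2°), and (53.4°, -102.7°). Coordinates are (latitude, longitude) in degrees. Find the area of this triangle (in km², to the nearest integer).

57627005 km²

Side lengths (central angles): a = 2.4339, b = 0.8090, c = 1.9843 rad; semiperimeter s = 2.6136.
By l'Huilier's theorem, tan(E/4) = √[tan(s/2) tan((s−a)/2) tan((s−b)/2) tan((s−c)/2)], giving spherical excess E = 1.4197 rad.
Area = E·R² = 1.4197 × (6371)² ≈ 57627005 km².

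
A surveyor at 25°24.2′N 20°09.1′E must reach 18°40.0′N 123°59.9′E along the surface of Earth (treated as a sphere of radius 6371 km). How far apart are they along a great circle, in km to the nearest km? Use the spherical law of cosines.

10438 km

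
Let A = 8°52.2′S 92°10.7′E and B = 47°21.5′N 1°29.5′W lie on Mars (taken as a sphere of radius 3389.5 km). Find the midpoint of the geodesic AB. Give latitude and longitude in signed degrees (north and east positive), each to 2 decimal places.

26.59°, 56.59°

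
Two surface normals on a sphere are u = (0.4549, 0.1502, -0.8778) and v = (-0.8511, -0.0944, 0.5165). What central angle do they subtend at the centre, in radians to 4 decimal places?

u·v = -0.8547; |u| = 1.0000, |v| = 1.0000.
cos θ = (u·v)/(|u||v|) = -0.8547, so θ = 2.5958 rad.

2.5958 rad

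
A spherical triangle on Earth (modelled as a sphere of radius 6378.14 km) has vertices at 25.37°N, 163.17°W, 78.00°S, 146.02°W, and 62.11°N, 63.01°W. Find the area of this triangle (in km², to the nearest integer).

Side lengths (central angles): a = 2.5919, b = 1.2618, c = 1.8127 rad; semiperimeter s = 2.8332.
By l'Huilier's theorem, tan(E/4) = √[tan(s/2) tan((s−a)/2) tan((s−b)/2) tan((s−c)/2)], giving spherical excess E = 2.3361 rad.
Area = E·R² = 2.3361 × (6378.14)² ≈ 95034519 km².

95034519 km²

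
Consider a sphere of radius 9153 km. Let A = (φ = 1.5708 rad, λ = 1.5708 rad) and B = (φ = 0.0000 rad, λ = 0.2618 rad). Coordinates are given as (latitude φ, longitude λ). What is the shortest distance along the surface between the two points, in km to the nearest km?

In radians: φ₁ = 1.5708, φ₂ = 0.0000, Δλ = -75.000° = -1.3090 rad.
Haversine: a = sin²(Δφ/2) + cos φ₁ cos φ₂ sin²(Δλ/2) = 0.5000 + (-0.0000)(1.0000)(0.3706) = 0.50000.
Central angle c = 2·arcsin(√a) = 1.57080 rad.
Distance = R·c = 9153 × 1.5708 ≈ 14378 km.

14378 km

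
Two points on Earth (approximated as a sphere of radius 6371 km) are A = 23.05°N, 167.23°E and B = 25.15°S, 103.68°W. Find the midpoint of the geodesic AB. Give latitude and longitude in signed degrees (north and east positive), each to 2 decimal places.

The central angle between A and B is δ = 1.7246 rad.
With f = 0.5, the slerp weights are sin((1−f)δ)/sin δ = 0.7684 and sin(fδ)/sin δ = 0.7684.
Weighted sum of the unit vectors: (0.7684)·(-0.8974,0.2034,0.3915) + (0.7684)·(-0.2141,-0.8795,-0.4250) = (-0.8541, -0.5195, -0.0257).
Converting back: φ = atan2(z, √(x²+y²)) = -1.47°, λ = atan2(y, x) = -148.69°.

-1.47°, -148.69°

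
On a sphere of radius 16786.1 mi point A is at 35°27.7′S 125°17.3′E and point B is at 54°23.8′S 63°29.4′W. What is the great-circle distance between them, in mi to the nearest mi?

In radians: φ₁ = -0.6189, φ₂ = -0.9494, Δλ = 171.222° = 2.9884 rad.
cos c = sin φ₁ sin φ₂ + cos φ₁ cos φ₂ cos Δλ = (-0.5802)(-0.8131) + (0.8145)(0.5822)(-0.9883) = 0.00308,
so c = arccos(0.00308) = 1.56771 rad.
Distance = R·c = 16786.1 × 1.5677 ≈ 26316 mi.

26316 mi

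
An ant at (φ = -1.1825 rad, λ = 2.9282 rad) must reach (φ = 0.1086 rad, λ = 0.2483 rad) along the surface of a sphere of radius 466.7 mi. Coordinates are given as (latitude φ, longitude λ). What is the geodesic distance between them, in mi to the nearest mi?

944 mi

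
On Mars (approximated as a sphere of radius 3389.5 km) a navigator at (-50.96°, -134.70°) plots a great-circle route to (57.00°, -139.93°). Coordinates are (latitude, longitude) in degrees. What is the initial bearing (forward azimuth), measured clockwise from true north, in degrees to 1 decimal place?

With φ₁ = -0.8894, φ₂ = 0.9948, Δλ = -0.0913 rad, the forward-azimuth formula gives
θ = atan2( sin Δλ cos φ₂ , cos φ₁ sin φ₂ − sin φ₁ cos φ₂ cos Δλ ) = atan2(-0.0496, 0.9495) = -2.99°.
Adding 360° brings this into [0°, 360°): 357.0°.

357.0°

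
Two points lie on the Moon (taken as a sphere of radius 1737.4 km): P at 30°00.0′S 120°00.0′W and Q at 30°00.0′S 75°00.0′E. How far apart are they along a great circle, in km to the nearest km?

In radians: φ₁ = -0.5236, φ₂ = -0.5236, Δλ = -165.000° = -2.8798 rad.
Haversine: a = sin²(Δφ/2) + cos φ₁ cos φ₂ sin²(Δλ/2) = 0.0000 + (0.8660)(0.8660)(0.9830) = 0.73722.
Central angle c = 2·arcsin(√a) = 2.06513 rad.
Distance = R·c = 1737.4 × 2.0651 ≈ 3588 km.

3588 km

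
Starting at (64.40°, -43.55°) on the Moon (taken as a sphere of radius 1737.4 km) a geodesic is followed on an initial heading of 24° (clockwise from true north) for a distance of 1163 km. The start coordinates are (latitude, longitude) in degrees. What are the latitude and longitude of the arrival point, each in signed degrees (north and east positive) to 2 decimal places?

Angular distance δ = d/R = 1163/1737.4 = 0.66939 rad; initial bearing θ = 0.4189 rad.
sin φ₂ = sin φ₁ cos δ + cos φ₁ sin δ cos θ = (0.9018)(0.7842) + (0.4321)(0.6205)(0.9135) = 0.9522, so φ₂ = 72.20°.
Δλ = atan2(sin θ sin δ cos φ₁, cos δ − sin φ₁ sin φ₂) = atan2(0.1091, -0.0745) = 124.332°.
λ₂ = -43.550° + 124.332° = 80.78°.

72.20°, 80.78°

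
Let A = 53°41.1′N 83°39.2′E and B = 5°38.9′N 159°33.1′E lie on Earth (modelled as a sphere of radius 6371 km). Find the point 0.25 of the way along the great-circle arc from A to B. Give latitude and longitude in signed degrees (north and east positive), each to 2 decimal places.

47.15°, 112.38°

The central angle between A and B is δ = 1.3460 rad.
With f = 0.25, the slerp weights are sin((1−f)δ)/sin δ = 0.8684 and sin(fδ)/sin δ = 0.3387.
Weighted sum of the unit vectors: (0.8684)·(0.0655,0.5886,0.8058) + (0.3387)·(-0.9324,0.3477,0.0984) = (-0.2590, 0.6289, 0.7331).
Converting back: φ = atan2(z, √(x²+y²)) = 47.15°, λ = atan2(y, x) = 112.38°.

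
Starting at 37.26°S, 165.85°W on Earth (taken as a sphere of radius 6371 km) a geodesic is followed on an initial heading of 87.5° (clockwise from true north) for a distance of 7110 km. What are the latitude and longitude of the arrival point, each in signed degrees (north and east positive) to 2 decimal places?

-13.58°, -98.44°

Angular distance δ = d/R = 7110/6371 = 1.11599 rad; initial bearing θ = 1.5272 rad.
sin φ₂ = sin φ₁ cos δ + cos φ₁ sin δ cos θ = (-0.6054)(0.4393) + (0.7959)(0.8983)(0.0436) = -0.2348, so φ₂ = -13.58°.
Δλ = atan2(sin θ sin δ cos φ₁, cos δ − sin φ₁ sin φ₂) = atan2(0.7143, 0.2971) = 67.413°.
λ₂ = -165.850° + 67.413° = -98.44°.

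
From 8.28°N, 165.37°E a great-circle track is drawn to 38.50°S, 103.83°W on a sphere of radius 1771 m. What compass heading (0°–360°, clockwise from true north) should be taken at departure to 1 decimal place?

Δλ = 90.800° = 1.5848 rad.
y = sin Δλ · cos φ₂ = (0.9999)(0.7826) = 0.7825
x = cos φ₁ sin φ₂ − sin φ₁ cos φ₂ cos Δλ = (0.9896)(-0.6225) − (0.1440)(0.7826)(-0.0140) = -0.6145
θ = atan2(y, x) = 128.14°, so the bearing is 128.1°.

128.1°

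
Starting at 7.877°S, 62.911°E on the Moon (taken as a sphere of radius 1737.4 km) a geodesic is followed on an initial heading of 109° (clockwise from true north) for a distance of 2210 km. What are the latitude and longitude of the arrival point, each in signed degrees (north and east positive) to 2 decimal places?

Angular distance δ = d/R = 2210/1737.4 = 1.27202 rad; initial bearing θ = 1.9024 rad.
sin φ₂ = sin φ₁ cos δ + cos φ₁ sin δ cos θ = (-0.1370)(0.2944) + (0.9906)(0.9557)(-0.3256) = -0.3485, so φ₂ = -20.40°.
Δλ = atan2(sin θ sin δ cos φ₁, cos δ − sin φ₁ sin φ₂) = atan2(0.8951, 0.2466) = 74.598°.
λ₂ = 62.911° + 74.598° = 137.51°.

-20.40°, 137.51°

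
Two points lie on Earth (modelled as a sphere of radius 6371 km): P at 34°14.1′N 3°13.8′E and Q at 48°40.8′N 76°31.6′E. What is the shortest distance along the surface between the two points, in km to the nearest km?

In radians: φ₁ = 0.5975, φ₂ = 0.8496, Δλ = 73.297° = 1.2793 rad.
Haversine: a = sin²(Δφ/2) + cos φ₁ cos φ₂ sin²(Δλ/2) = 0.0158 + (0.8267)(0.6603)(0.3563) = 0.21029.
Central angle c = 2·arcsin(√a) = 0.95279 rad.
Distance = R·c = 6371 × 0.9528 ≈ 6070 km.

6070 km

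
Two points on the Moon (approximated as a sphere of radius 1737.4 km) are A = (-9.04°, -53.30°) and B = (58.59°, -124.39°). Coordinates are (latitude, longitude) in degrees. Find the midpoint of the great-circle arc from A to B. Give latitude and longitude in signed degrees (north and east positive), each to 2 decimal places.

Central angle δ = 1.5381 rad. Interpolating on the sphere with fraction f = 0.5:
P = [sin((1−f)δ)·A + sin(fδ)·B] / sin δ = 0.6958·A + 0.6958·B in Cartesian coordinates,
giving P = (0.2059, -0.8502, 0.4845), i.e. latitude 28.98°, longitude -76.39°.

28.98°, -76.39°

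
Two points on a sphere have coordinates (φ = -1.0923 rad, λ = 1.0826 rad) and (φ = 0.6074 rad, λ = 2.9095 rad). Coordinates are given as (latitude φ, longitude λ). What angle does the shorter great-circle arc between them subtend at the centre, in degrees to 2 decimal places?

127.04°

Let φ₁ = -1.0923 rad, φ₂ = 0.6074 rad, and Δλ = 1.8269 rad.
cos c = sin φ₁ sin φ₂ + cos φ₁ cos φ₂ cos Δλ = (-0.8877)(0.5707) + (0.4604)(0.8211)(-0.2533) = -0.60241,
so c = arccos(-0.60241) = 2.21731 rad.
So the angular separation is 127.04°.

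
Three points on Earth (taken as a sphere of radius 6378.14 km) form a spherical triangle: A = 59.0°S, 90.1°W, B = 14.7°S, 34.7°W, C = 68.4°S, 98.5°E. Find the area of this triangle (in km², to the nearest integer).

23013118 km²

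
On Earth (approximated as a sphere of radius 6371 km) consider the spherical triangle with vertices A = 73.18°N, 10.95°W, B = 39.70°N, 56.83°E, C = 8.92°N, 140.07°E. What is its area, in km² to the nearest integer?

29027567 km²

Side lengths (central angles): a = 1.3811, b = 1.6726, c = 0.8015 rad; semiperimeter s = 1.9276.
By l'Huilier's theorem, tan(E/4) = √[tan(s/2) tan((s−a)/2) tan((s−b)/2) tan((s−c)/2)], giving spherical excess E = 0.7151 rad.
Area = E·R² = 0.7151 × (6371)² ≈ 29027567 km².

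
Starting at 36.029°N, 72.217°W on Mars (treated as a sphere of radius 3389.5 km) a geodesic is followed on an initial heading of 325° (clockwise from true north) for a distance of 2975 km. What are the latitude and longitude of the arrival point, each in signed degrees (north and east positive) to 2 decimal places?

Angular distance δ = d/R = 2975/3389.5 = 0.87771 rad; initial bearing θ = 5.6723 rad.
sin φ₂ = sin φ₁ cos δ + cos φ₁ sin δ cos θ = (0.5882)(0.6389) + (0.8087)(0.7693)(0.8192) = 0.8854, so φ₂ = 62.30°.
Δλ = atan2(sin θ sin δ cos φ₁, cos δ − sin φ₁ sin φ₂) = atan2(-0.3568, 0.1181) = -71.686°.
λ₂ = -72.217° − 71.686° = -143.90°.

62.30°, -143.90°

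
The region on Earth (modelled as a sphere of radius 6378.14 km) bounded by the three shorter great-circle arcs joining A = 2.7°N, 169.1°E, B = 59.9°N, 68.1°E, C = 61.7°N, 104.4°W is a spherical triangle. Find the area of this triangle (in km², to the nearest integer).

Side lengths (central angles): a = 1.0169, b = 1.5004, c = 1.6257 rad; semiperimeter s = 2.0714.
By l'Huilier's theorem, tan(E/4) = √[tan(s/2) tan((s−a)/2) tan((s−b)/2) tan((s−c)/2)], giving spherical excess E = 1.0012 rad.
Area = E·R² = 1.0012 × (6378.14)² ≈ 40729817 km².

40729817 km²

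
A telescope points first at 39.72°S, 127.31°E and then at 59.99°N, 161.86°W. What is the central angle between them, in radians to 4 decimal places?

Let φ₁ = -0.6932 rad, φ₂ = 1.0470 rad, and Δλ = 1.2362 rad.
Haversine: a = sin²(Δφ/2) + cos φ₁ cos φ₂ sin²(Δλ/2) = 0.5843 + (0.7692)(0.5002)(0.3358) = 0.71352.
Central angle c = 2·arcsin(√a) = 2.01201 rad.
So the angular separation is 2.0120 rad.

2.0120 rad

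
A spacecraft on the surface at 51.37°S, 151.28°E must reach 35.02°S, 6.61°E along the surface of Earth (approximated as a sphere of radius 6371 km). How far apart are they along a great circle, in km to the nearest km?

9809 km

With latitudes φ₁ = -51.370°, φ₂ = -35.020° and longitude difference Δλ = -144.670°:
Haversine: a = sin²(Δφ/2) + cos φ₁ cos φ₂ sin²(Δλ/2) = 0.0202 + (0.6243)(0.8190)(0.9079) = 0.48440.
Central angle c = 2·arcsin(√a) = 1.53960 rad.
Distance = R·c = 6371 × 1.5396 ≈ 9809 km.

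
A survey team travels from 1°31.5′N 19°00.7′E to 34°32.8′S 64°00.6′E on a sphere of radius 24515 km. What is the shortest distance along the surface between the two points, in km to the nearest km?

Let φ₁ = 0.0266 rad, φ₂ = -0.6030 rad, and Δλ = 0.7854 rad.
Haversine: a = sin²(Δφ/2) + cos φ₁ cos φ₂ sin²(Δλ/2) = 0.0959 + (0.9996)(0.8237)(0.1464) = 0.21643.
Central angle c = 2·arcsin(√a) = 0.96777 rad.
Distance = R·c = 24515 × 0.9678 ≈ 23725 km.

23725 km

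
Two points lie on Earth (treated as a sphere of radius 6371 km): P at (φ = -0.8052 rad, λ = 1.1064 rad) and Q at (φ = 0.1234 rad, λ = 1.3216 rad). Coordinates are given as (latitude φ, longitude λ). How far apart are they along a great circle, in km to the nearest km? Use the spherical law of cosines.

6041 km

In radians: φ₁ = -0.8052, φ₂ = 0.1234, Δλ = 12.330° = 0.2152 rad.
cos c = sin φ₁ sin φ₂ + cos φ₁ cos φ₂ cos Δλ = (-0.7210)(0.1231) + (0.6930)(0.9924)(0.9769) = 0.58309,
so c = arccos(0.58309) = 0.94827 rad.
Distance = R·c = 6371 × 0.9483 ≈ 6041 km.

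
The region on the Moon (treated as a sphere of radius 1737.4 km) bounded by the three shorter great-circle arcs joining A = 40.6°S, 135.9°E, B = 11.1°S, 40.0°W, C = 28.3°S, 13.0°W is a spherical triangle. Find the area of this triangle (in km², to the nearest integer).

Side lengths (central angles): a = 0.5334, b = 1.8379, c = 2.2368 rad; semiperimeter s = 2.3040.
By l'Huilier's theorem, tan(E/4) = √[tan(s/2) tan((s−a)/2) tan((s−b)/2) tan((s−c)/2)], giving spherical excess E = 0.5880 rad.
Area = E·R² = 0.5880 × (1737.4)² ≈ 1774784 km².

1774784 km²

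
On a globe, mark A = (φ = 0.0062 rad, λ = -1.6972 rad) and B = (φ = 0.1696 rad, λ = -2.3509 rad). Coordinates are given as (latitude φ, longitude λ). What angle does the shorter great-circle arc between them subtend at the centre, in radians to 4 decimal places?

0.6705 rad

Let φ₁ = 0.0062 rad, φ₂ = 0.1696 rad, and Δλ = -0.6537 rad.
Haversine: a = sin²(Δφ/2) + cos φ₁ cos φ₂ sin²(Δλ/2) = 0.0067 + (1.0000)(0.9857)(0.1031) = 0.10826.
Central angle c = 2·arcsin(√a) = 0.67055 rad.
So the angular separation is 0.6705 rad.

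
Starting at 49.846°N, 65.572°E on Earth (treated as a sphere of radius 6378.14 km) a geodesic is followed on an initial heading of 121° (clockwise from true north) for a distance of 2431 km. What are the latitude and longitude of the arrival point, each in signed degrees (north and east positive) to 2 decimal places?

Angular distance δ = d/R = 2431/6378.14 = 0.38115 rad; initial bearing θ = 2.1118 rad.
sin φ₂ = sin φ₁ cos δ + cos φ₁ sin δ cos θ = (0.7643)(0.9282) + (0.6448)(0.3720)(-0.5150) = 0.5859, so φ₂ = 35.87°.
Δλ = atan2(sin θ sin δ cos φ₁, cos δ − sin φ₁ sin φ₂) = atan2(0.2056, 0.4804) = 23.170°.
λ₂ = 65.572° + 23.170° = 88.74°.

35.87°, 88.74°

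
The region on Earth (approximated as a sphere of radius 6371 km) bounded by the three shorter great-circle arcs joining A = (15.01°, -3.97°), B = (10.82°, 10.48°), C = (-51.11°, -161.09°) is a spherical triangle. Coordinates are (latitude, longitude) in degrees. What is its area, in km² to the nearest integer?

28225048 km²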